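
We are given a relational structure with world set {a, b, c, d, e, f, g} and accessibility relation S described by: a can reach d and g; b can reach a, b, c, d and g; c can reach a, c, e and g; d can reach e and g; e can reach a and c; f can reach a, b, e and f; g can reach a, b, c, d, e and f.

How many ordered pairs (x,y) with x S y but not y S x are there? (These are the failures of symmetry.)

12

Enumerating: (a,d), (b,a), (b,c), (b,d), (c,a), (d,e), (e,a), (f,a), (f,b), (f,e), (g,e), (g,f).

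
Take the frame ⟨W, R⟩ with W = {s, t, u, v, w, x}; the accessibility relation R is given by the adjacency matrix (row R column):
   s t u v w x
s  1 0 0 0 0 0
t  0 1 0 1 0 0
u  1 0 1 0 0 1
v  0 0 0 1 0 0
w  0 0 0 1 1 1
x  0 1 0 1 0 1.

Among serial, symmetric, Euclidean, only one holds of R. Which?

serial

Serial: yes — every world has a successor (e.g. s R s).
Symmetric: no — t R v but not v R t.
Euclidean: no — u R s and u R x, but not s R x.
Only serial holds.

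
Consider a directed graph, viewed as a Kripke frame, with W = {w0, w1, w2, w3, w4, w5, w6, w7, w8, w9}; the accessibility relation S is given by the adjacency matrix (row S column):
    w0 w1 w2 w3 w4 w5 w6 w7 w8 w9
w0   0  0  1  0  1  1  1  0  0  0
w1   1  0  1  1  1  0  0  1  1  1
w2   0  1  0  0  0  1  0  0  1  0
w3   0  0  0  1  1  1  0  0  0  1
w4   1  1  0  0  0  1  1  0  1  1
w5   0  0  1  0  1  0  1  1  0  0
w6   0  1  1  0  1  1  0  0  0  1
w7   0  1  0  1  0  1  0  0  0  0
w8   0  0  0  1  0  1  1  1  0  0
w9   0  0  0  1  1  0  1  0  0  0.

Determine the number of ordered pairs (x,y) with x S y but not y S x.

18

Enumerating: (w0,w2), (w0,w5), (w0,w6), (w1,w0), (w1,w3), (w1,w8), (w1,w9), (w2,w8), (w3,w4), (w3,w5), (w4,w8), (w6,w1), (w6,w2), (w7,w3), (w8,w3), (w8,w5), (w8,w6), (w8,w7).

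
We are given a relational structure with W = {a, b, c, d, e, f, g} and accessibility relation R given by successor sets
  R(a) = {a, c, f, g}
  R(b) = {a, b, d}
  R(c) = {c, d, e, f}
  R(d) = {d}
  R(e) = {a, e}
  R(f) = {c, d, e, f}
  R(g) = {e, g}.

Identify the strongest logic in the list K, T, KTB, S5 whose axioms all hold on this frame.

T

Reflexive (axiom T): yes — every world is R-related to itself.
Symmetric (axiom B): no — a R c but not c R a.
Euclidean (axiom 5): no — a R c and a R g, but not c R g.
So F validates K, T; KTB would additionally require R to be symmetric. The strongest is T.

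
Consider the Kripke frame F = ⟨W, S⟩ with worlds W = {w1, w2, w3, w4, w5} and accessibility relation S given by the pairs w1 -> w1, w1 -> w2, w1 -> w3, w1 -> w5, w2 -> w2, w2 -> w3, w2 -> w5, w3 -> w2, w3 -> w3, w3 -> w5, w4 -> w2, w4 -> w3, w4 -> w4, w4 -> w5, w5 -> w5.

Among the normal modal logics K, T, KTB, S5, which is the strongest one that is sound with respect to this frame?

T

Reflexive (axiom T): yes — every world is S-related to itself.
Symmetric (axiom B): no — w1 S w2 but not w2 S w1.
Euclidean (axiom 5): no — w1 S w5 and w1 S w2, but not w5 S w2.
So F validates K, T; KTB would additionally require S to be symmetric. The strongest is T.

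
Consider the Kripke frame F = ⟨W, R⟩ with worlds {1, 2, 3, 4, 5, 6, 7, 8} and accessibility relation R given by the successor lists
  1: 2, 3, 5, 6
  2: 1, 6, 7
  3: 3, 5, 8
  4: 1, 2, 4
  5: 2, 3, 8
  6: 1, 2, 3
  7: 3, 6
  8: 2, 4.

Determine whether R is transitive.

No

Transitive: no — 1 R 2 and 2 R 7, but not 1 R 7.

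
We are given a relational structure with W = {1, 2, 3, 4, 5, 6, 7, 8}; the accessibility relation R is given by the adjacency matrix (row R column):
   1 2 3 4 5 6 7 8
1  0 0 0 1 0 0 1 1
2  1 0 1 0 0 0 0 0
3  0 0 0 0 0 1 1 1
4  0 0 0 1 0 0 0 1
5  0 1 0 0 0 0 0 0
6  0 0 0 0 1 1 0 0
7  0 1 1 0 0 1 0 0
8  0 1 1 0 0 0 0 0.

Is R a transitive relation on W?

Transitive: no — 1 R 7 and 7 R 2, but not 1 R 2.

No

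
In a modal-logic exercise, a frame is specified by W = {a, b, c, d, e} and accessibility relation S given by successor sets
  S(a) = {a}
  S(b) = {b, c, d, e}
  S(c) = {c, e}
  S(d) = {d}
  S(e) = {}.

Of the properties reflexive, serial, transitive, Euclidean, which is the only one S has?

transitive

Reflexive: no — e is not related to itself.
Serial: no — e has no S-successor.
Transitive: yes — every two-step S-path is closed by a direct edge.
Euclidean: no — b S c and b S d, but not c S d.
Only transitive holds.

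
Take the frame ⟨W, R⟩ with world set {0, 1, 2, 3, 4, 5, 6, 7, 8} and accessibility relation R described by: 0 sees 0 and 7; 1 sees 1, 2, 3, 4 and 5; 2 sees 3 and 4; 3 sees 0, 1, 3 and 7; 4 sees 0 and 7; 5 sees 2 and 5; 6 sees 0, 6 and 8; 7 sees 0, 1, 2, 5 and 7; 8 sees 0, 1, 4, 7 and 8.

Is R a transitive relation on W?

Transitive: no — 0 R 7 and 7 R 1, but not 0 R 1.

No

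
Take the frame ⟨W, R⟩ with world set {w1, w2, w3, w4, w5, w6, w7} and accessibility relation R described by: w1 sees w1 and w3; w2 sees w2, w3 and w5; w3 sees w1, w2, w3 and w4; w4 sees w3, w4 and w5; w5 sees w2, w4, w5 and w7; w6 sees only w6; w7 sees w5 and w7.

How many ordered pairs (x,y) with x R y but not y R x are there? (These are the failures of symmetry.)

0

R is symmetric; there are no such tuples.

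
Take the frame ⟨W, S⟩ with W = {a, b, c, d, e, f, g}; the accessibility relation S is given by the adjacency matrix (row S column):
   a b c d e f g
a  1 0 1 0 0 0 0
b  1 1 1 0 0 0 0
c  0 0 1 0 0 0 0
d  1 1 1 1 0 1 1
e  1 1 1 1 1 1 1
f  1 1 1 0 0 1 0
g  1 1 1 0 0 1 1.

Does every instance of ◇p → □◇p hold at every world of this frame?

The schema 5 characterises exactly the Euclidean frames.
Euclidean: no — b S c and b S a, but not c S a.

No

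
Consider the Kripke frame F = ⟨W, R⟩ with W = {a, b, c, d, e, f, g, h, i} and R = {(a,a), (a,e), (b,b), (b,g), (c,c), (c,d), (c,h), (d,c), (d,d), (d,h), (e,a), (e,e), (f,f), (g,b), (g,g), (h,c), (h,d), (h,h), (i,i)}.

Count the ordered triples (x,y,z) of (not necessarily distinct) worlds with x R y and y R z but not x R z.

0

R is transitive; there are no such tuples.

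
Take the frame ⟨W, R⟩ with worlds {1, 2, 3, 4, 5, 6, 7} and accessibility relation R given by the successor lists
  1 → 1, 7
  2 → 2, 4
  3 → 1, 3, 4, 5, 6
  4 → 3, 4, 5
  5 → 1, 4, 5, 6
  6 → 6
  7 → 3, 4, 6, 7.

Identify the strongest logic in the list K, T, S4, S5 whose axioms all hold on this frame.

Reflexive (axiom T): yes — every world is R-related to itself.
Transitive (axiom 4): no — 1 R 7 and 7 R 3, but not 1 R 3.
Euclidean (axiom 5): no — 3 R 1 and 3 R 4, but not 1 R 4.
So F validates K, T; S4 would additionally require R to be transitive. The strongest is T.

T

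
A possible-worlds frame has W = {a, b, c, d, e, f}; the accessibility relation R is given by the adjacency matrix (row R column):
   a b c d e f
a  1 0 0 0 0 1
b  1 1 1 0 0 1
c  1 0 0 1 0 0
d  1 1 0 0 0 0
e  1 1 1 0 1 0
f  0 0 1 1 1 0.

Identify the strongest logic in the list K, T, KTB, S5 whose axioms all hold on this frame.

K

Reflexive (axiom T): no — c is not related to itself.
Symmetric (axiom B): no — a R f but not f R a.
Euclidean (axiom 5): no — b R a and b R c, but not a R c.
So F validates K; T would additionally require R to be reflexive. The strongest is K.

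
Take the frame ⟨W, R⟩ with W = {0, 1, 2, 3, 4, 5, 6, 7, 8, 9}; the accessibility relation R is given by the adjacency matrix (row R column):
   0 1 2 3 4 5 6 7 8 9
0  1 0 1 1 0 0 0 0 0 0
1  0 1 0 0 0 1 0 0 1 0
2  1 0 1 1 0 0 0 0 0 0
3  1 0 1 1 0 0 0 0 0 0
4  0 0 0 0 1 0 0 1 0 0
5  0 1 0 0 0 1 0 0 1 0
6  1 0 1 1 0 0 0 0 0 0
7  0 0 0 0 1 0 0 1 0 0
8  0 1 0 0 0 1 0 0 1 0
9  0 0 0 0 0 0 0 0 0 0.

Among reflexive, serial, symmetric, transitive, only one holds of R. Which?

Reflexive: no — 6 is not related to itself.
Serial: no — 9 has no R-successor.
Symmetric: no — 6 R 0 but not 0 R 6.
Transitive: yes — every two-step R-path is closed by a direct edge.
Only transitive holds.

transitive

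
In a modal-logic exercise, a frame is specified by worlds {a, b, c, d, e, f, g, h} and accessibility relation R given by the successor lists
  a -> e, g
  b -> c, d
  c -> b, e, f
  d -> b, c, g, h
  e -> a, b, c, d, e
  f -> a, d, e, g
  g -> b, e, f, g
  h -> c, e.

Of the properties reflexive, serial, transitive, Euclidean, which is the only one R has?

Reflexive: no — a is not related to itself.
Serial: yes — every world has a successor (e.g. a R e).
Transitive: no — a R e and e R b, but not a R b.
Euclidean: no — a R e and a R g, but not e R g.
Only serial holds.

serial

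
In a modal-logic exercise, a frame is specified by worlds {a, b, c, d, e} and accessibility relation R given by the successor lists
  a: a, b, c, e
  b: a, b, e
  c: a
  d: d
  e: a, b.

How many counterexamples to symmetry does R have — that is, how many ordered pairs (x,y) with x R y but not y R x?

0

R is symmetric; there are no such tuples.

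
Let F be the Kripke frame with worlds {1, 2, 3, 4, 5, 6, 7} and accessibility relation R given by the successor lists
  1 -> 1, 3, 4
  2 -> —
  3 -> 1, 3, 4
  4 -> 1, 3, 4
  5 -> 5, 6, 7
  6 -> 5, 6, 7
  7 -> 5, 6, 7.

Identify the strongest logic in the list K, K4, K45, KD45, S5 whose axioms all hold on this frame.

Transitive (axiom 4): yes — every two-step R-path is closed by a direct edge.
Euclidean (axiom 5): yes — any two successors of a common world are R-related.
Serial (axiom D): no — 2 has no R-successor.
Reflexive (axiom T): no — 2 is not related to itself.
So F validates K, K4, K45; KD45 would additionally require R to be serial. The strongest is K45.

K45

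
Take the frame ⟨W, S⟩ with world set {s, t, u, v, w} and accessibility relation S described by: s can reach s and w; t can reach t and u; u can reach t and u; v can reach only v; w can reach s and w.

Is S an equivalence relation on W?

Reflexive: yes — every world is S-related to itself.
Symmetric: yes — every pair in S has its reverse in S.
Transitive: yes — every two-step S-path is closed by a direct edge.
So S is an equivalence relation.

Yes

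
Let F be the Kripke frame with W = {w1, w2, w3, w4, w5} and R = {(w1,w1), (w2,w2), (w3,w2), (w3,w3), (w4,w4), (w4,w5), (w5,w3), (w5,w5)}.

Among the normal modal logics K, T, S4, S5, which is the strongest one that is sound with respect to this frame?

Reflexive (axiom T): yes — every world is R-related to itself.
Transitive (axiom 4): no — w4 R w5 and w5 R w3, but not w4 R w3.
Euclidean (axiom 5): no — w3 R w2 and w3 R w3, but not w2 R w3.
So F validates K, T; S4 would additionally require R to be transitive. The strongest is T.

T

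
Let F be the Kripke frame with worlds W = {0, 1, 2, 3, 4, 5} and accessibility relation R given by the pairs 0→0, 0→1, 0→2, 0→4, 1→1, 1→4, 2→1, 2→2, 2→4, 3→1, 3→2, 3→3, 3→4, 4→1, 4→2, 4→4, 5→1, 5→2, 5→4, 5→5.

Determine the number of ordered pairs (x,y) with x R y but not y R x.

10

Enumerating: (0,1), (0,2), (0,4), (2,1), (3,1), (3,2), (3,4), (5,1), (5,2), (5,4).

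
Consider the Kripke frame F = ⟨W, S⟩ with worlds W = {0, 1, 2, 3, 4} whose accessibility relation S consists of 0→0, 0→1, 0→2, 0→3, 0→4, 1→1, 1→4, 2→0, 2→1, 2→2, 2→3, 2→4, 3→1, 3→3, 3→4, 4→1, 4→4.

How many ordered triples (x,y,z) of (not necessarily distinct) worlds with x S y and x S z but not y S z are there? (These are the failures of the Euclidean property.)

18

Enumerating: (0,1,0), (0,1,2), (0,1,3), (0,3,0), (0,3,2), (0,4,0), (0,4,2), (0,4,3), (2,1,0), (2,1,2), (2,1,3), (2,3,0), (2,3,2), (2,4,0), (2,4,2), (2,4,3), (3,1,3), (3,4,3).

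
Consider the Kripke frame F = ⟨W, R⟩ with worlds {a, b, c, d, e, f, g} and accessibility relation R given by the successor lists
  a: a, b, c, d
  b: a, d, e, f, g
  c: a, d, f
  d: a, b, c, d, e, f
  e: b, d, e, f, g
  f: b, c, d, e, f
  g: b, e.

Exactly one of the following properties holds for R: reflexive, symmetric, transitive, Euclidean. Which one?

symmetric

Reflexive: no — b is not related to itself.
Symmetric: yes — every pair in R has its reverse in R.
Transitive: no — a R b and b R e, but not a R e.
Euclidean: no — a R b and a R c, but not b R c.
Only symmetric holds.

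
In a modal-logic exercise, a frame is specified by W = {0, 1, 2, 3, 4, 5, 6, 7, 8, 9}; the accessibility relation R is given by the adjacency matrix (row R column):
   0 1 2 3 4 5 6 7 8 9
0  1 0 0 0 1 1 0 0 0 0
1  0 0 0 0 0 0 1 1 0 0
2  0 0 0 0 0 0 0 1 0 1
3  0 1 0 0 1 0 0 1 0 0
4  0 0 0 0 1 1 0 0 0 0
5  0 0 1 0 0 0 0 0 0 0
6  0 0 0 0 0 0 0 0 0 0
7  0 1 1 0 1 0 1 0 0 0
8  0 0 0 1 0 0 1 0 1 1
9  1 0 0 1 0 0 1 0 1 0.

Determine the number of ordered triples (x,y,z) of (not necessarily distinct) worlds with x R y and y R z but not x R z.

33

Enumerating: (0,5,2), (1,7,1), (1,7,2), (1,7,4), (2,7,1), (2,7,2), (2,7,4), (2,7,6), (2,9,0), (2,9,3), (2,9,6), (2,9,8), … and 21 more.
Total: 33.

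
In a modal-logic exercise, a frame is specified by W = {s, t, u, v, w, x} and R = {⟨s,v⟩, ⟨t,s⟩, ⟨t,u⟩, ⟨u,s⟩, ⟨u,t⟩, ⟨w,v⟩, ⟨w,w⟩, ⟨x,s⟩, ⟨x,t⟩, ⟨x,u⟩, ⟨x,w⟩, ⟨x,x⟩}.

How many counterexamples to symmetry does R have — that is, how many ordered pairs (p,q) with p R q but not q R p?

8

Enumerating: (s,v), (t,s), (u,s), (w,v), (x,s), (x,t), (x,u), (x,w).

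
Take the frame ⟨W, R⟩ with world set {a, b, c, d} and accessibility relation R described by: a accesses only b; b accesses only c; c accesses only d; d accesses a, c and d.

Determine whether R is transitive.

No

Transitive: no — a R b and b R c, but not a R c.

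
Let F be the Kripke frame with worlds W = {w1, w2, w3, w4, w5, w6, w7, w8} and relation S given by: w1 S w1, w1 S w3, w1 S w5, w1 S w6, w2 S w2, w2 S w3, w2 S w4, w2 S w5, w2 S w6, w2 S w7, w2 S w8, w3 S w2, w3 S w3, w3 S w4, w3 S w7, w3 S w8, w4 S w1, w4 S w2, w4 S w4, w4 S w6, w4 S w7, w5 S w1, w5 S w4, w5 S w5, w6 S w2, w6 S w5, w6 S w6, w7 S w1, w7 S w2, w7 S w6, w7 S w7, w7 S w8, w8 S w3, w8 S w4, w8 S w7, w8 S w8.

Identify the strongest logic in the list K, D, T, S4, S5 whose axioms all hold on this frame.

Serial (axiom D): yes — every world has a successor (e.g. w1 S w1).
Reflexive (axiom T): yes — every world is S-related to itself.
Transitive (axiom 4): no — w1 S w3 and w3 S w2, but not w1 S w2.
Euclidean (axiom 5): no — w1 S w3 and w1 S w5, but not w3 S w5.
So F validates K, D, T; S4 would additionally require S to be transitive. The strongest is T.

T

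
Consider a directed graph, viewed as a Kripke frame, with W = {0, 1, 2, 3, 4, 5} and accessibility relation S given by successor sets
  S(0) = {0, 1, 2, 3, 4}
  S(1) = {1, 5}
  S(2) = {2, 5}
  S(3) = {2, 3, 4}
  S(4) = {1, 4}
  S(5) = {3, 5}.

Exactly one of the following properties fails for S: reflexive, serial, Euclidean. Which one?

Euclidean

Reflexive: yes — every world is S-related to itself.
Serial: yes — every world has a successor (e.g. 0 S 0).
Euclidean: no — 0 S 1 and 0 S 2, but not 1 S 2.
Only Euclidean fails.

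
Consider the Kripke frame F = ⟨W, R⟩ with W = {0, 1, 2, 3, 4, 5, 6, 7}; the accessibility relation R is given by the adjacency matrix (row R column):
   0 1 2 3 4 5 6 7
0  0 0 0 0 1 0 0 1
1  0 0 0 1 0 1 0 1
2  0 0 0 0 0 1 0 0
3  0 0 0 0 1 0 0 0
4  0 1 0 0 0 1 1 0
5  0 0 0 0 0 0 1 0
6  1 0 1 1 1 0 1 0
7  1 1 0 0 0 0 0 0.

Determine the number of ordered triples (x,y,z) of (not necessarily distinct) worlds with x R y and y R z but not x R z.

Enumerating: (0,4,1), (0,4,5), (0,4,6), (0,7,0), (0,7,1), (1,3,4), (1,5,6), (1,7,0), (1,7,1), (2,5,6), (3,4,1), (3,4,5), … and 20 more.
Total: 32.

32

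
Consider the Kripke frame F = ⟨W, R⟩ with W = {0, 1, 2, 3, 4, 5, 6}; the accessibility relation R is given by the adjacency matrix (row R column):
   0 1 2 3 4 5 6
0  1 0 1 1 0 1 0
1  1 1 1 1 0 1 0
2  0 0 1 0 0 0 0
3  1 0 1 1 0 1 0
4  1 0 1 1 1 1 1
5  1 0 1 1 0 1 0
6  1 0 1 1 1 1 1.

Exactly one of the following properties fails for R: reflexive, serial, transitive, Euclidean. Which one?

Euclidean

Reflexive: yes — every world is R-related to itself.
Serial: yes — every world has a successor (e.g. 0 R 0).
Transitive: yes — every two-step R-path is closed by a direct edge.
Euclidean: no — 0 R 2 and 0 R 3, but not 2 R 3.
Only Euclidean fails.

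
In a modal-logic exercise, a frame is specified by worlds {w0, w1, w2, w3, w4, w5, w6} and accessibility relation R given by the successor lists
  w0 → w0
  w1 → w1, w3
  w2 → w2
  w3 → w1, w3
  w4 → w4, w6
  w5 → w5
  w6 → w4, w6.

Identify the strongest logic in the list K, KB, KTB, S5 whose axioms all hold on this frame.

Symmetric (axiom B): yes — every pair in R has its reverse in R.
Reflexive (axiom T): yes — every world is R-related to itself.
Euclidean (axiom 5): yes — any two successors of a common world are R-related.
So F validates K, KB, KTB, S5. The strongest is S5.

S5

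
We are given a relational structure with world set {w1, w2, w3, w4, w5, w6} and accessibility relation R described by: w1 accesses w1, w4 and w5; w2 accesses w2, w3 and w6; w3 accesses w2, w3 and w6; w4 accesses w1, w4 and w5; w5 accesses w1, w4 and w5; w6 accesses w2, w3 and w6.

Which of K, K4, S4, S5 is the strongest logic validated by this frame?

S5

Transitive (axiom 4): yes — every two-step R-path is closed by a direct edge.
Reflexive (axiom T): yes — every world is R-related to itself.
Euclidean (axiom 5): yes — any two successors of a common world are R-related.
So F validates K, K4, S4, S5. The strongest is S5.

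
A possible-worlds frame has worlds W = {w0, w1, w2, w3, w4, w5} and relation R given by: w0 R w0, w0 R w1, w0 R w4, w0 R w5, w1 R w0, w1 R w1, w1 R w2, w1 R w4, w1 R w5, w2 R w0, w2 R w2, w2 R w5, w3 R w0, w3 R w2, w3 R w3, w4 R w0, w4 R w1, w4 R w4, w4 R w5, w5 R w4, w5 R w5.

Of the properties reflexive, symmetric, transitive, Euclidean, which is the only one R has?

Reflexive: yes — every world is R-related to itself.
Symmetric: no — w0 R w5 but not w5 R w0.
Transitive: no — w0 R w1 and w1 R w2, but not w0 R w2.
Euclidean: no — w0 R w5 and w0 R w1, but not w5 R w1.
Only reflexive holds.

reflexive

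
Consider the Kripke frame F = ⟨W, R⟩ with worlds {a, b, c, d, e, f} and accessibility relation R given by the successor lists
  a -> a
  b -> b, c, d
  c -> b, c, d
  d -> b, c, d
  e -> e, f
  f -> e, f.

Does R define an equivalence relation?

Reflexive: yes — every world is R-related to itself.
Symmetric: yes — every pair in R has its reverse in R.
Transitive: yes — every two-step R-path is closed by a direct edge.
So R is an equivalence relation.

Yes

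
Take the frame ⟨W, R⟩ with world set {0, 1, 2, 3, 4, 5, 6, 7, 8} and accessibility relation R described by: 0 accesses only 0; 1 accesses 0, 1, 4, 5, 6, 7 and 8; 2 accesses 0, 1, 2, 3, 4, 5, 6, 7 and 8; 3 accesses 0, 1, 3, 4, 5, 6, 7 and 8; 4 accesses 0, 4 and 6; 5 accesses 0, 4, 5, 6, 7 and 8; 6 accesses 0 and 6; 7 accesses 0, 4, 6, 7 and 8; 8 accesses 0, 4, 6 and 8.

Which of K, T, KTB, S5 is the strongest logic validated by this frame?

Reflexive (axiom T): yes — every world is R-related to itself.
Symmetric (axiom B): no — 1 R 0 but not 0 R 1.
Euclidean (axiom 5): no — 1 R 0 and 1 R 4, but not 0 R 4.
So F validates K, T; KTB would additionally require R to be symmetric. The strongest is T.

T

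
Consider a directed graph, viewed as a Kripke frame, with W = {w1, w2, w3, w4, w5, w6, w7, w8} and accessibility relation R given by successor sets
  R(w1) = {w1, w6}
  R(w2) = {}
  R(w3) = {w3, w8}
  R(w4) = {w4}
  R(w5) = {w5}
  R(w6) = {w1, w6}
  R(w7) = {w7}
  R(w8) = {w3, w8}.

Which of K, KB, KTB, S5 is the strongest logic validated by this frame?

Symmetric (axiom B): yes — every pair in R has its reverse in R.
Reflexive (axiom T): no — w2 is not related to itself.
Euclidean (axiom 5): yes — any two successors of a common world are R-related.
So F validates K, KB; KTB would additionally require R to be reflexive. The strongest is KB.

KB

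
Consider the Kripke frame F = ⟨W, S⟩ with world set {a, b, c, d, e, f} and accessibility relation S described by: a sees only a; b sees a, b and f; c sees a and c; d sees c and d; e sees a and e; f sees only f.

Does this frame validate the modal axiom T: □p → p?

By correspondence theory, T is valid on a frame iff S is reflexive.
Reflexive: yes — every world is S-related to itself.

Yes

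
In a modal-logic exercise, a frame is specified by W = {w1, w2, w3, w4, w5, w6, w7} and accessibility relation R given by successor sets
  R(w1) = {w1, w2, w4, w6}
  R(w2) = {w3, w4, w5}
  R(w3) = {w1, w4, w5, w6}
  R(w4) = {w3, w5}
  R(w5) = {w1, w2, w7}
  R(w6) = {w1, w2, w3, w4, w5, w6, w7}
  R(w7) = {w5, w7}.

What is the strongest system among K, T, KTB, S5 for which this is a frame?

K

Reflexive (axiom T): no — w2 is not related to itself.
Symmetric (axiom B): no — w1 R w2 but not w2 R w1.
Euclidean (axiom 5): no — w1 R w2 and w1 R w6, but not w2 R w6.
So F validates K; T would additionally require R to be reflexive. The strongest is K.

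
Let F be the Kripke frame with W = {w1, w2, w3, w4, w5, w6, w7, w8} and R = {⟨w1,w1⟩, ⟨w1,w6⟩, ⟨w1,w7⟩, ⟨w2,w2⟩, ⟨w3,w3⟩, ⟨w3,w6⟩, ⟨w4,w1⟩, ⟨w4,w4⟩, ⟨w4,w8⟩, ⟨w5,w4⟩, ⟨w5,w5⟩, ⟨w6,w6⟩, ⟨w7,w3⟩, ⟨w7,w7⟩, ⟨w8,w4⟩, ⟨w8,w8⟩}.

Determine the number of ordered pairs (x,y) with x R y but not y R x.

6

Enumerating: (w1,w6), (w1,w7), (w3,w6), (w4,w1), (w5,w4), (w7,w3).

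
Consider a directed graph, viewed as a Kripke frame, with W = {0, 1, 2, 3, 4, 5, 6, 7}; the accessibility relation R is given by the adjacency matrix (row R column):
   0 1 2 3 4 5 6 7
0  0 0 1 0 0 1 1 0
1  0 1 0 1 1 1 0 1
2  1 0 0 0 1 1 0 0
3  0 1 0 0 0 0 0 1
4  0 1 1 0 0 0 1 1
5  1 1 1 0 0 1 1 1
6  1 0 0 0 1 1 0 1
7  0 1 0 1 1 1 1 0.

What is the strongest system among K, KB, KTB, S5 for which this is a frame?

KB

Symmetric (axiom B): yes — every pair in R has its reverse in R.
Reflexive (axiom T): no — 0 is not related to itself.
Euclidean (axiom 5): no — 0 R 2 and 0 R 6, but not 2 R 6.
So F validates K, KB; KTB would additionally require R to be reflexive. The strongest is KB.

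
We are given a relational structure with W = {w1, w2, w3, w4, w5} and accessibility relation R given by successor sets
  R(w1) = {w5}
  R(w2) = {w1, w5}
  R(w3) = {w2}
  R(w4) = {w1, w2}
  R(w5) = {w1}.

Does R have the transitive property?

No

Transitive: no — w3 R w2 and w2 R w1, but not w3 R w1.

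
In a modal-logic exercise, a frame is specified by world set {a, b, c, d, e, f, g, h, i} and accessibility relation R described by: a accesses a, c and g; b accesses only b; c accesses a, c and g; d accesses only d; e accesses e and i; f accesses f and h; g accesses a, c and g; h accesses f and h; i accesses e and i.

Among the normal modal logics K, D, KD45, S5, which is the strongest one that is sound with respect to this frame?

Serial (axiom D): yes — every world has a successor (e.g. a R a).
Euclidean (axiom 5): yes — any two successors of a common world are R-related.
Transitive (axiom 4): yes — every two-step R-path is closed by a direct edge.
Reflexive (axiom T): yes — every world is R-related to itself.
So F validates K, D, KD45, S5. The strongest is S5.

S5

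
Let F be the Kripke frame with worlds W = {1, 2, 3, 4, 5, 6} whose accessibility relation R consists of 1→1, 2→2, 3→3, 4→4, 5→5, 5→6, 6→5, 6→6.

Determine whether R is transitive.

Transitive: yes — every two-step R-path is closed by a direct edge.

Yes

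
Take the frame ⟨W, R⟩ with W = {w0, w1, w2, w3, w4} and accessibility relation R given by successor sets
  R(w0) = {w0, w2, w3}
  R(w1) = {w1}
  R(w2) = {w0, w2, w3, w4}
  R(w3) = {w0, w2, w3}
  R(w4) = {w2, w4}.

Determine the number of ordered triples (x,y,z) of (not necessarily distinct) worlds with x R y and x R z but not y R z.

4

Enumerating: (w2,w0,w4), (w2,w3,w4), (w2,w4,w0), (w2,w4,w3).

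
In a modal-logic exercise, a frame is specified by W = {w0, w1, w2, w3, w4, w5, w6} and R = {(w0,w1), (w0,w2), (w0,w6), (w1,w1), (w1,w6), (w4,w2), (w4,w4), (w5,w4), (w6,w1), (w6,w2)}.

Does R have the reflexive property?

No

Reflexive: no — w0 is not related to itself.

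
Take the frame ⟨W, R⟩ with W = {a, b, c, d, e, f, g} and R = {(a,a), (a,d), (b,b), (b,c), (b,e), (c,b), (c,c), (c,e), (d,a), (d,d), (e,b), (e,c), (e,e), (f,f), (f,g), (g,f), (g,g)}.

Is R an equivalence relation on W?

Reflexive: yes — every world is R-related to itself.
Symmetric: yes — every pair in R has its reverse in R.
Transitive: yes — every two-step R-path is closed by a direct edge.
So R is an equivalence relation.

Yes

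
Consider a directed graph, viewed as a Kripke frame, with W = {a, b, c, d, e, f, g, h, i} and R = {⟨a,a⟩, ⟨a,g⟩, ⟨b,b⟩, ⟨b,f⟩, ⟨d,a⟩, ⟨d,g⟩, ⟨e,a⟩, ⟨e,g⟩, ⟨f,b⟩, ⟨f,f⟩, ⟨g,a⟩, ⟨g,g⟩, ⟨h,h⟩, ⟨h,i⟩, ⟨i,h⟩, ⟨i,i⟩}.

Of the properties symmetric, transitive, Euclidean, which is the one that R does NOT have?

Symmetric: no — d R a but not a R d.
Transitive: yes — every two-step R-path is closed by a direct edge.
Euclidean: yes — any two successors of a common world are R-related.
Only symmetric fails.

symmetric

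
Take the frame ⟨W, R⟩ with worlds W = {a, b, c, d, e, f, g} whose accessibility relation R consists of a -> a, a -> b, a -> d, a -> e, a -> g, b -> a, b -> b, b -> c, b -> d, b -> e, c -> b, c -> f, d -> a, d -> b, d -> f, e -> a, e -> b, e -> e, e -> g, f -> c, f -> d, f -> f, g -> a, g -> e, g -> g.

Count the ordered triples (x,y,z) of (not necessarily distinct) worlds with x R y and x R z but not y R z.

29

Enumerating: (a,b,g), (a,d,d), (a,d,e), (a,d,g), (a,e,d), (a,g,b), (a,g,d), (b,a,c), (b,c,a), (b,c,c), (b,c,d), (b,c,e), … and 17 more.
Total: 29.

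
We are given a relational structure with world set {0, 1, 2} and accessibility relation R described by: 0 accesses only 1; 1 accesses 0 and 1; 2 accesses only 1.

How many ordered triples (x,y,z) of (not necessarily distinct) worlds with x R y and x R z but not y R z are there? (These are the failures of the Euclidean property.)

1

Enumerating: (1,0,0).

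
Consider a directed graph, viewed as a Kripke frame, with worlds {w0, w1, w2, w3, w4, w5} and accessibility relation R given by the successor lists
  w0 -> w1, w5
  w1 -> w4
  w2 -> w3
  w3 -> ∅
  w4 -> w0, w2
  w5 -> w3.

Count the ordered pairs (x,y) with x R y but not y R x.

Enumerating: (w0,w1), (w0,w5), (w1,w4), (w2,w3), (w4,w0), (w4,w2), (w5,w3).

7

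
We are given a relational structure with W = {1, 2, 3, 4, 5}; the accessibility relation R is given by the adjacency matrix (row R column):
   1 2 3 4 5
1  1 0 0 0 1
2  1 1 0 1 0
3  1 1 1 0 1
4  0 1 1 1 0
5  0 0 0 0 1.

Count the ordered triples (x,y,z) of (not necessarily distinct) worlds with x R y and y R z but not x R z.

Enumerating: (2,1,5), (2,4,3), (3,2,4), (4,2,1), (4,3,1), (4,3,5).

6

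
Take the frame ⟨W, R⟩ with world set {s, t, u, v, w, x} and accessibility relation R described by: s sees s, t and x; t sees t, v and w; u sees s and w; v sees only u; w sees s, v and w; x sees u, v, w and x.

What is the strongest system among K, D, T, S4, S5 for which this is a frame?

D

Serial (axiom D): yes — every world has a successor (e.g. s R s).
Reflexive (axiom T): no — u is not related to itself.
Transitive (axiom 4): no — s R t and t R v, but not s R v.
Euclidean (axiom 5): no — s R t and s R x, but not t R x.
So F validates K, D; T would additionally require R to be reflexive. The strongest is D.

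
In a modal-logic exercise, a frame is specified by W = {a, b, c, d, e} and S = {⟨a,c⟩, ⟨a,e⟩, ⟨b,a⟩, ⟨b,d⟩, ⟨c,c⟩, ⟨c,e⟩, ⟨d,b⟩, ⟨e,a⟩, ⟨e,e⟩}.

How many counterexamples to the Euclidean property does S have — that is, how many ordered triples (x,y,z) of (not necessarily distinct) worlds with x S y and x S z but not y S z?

Enumerating: (a,e,c), (b,a,a), (b,a,d), (b,d,a), (b,d,d), (c,e,c), (d,b,b), (e,a,a).

8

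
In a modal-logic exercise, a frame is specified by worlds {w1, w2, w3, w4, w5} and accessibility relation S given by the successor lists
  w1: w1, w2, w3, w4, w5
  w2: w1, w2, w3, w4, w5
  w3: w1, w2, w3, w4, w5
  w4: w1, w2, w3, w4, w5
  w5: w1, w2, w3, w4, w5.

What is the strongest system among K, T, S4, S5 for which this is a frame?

S5

Reflexive (axiom T): yes — every world is S-related to itself.
Transitive (axiom 4): yes — every two-step S-path is closed by a direct edge.
Euclidean (axiom 5): yes — any two successors of a common world are S-related.
So F validates K, T, S4, S5. The strongest is S5.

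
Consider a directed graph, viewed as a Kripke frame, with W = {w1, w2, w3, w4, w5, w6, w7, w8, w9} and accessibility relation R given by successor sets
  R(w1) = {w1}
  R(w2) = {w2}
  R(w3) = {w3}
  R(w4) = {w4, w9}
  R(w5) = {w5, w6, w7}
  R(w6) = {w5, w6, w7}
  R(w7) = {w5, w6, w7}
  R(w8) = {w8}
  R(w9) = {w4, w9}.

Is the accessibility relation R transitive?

Yes

Transitive: yes — every two-step R-path is closed by a direct edge.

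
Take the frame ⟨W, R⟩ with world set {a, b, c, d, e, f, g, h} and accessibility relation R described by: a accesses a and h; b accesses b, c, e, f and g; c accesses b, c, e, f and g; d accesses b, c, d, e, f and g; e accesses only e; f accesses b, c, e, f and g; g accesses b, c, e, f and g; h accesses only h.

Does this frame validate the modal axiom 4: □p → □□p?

Yes

By correspondence theory, 4 is valid on a frame iff R is transitive.
Transitive: yes — every two-step R-path is closed by a direct edge.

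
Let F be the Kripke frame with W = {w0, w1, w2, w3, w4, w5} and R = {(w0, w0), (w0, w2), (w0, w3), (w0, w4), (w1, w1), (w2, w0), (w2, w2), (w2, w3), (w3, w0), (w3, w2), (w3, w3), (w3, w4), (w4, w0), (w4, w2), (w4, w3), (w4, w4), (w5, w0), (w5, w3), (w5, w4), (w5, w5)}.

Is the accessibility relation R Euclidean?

Euclidean: no — w0 R w2 and w0 R w4, but not w2 R w4.

No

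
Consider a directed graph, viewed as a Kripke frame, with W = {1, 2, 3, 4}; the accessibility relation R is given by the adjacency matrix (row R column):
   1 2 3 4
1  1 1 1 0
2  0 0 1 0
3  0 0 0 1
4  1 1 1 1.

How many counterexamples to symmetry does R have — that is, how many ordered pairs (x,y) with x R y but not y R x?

5

Enumerating: (1,2), (1,3), (2,3), (4,1), (4,2).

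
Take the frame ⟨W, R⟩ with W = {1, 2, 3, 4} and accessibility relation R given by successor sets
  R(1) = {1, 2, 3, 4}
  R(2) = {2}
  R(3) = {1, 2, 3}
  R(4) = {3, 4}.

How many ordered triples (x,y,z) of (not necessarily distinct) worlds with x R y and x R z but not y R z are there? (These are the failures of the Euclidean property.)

Enumerating: (1,2,1), (1,2,3), (1,2,4), (1,3,4), (1,4,1), (1,4,2), (3,2,1), (3,2,3), (4,3,4).

9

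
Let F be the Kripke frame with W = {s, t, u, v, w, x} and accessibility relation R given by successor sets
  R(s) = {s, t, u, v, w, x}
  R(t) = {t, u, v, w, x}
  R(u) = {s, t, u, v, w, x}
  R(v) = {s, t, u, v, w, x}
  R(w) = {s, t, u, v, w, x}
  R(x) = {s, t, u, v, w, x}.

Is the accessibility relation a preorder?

No

Reflexive: yes — every world is R-related to itself.
Transitive: no — t R u and u R s, but not t R s.
So R is not a preorder.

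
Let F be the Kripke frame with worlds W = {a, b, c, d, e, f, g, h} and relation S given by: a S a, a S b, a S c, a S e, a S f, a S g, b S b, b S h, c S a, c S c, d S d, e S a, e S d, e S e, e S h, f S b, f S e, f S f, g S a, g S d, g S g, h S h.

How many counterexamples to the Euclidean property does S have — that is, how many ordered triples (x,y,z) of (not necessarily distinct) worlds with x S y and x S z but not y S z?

36

Enumerating: (a,b,a), (a,b,c), (a,b,e), (a,b,f), (a,b,g), (a,c,b), (a,c,e), (a,c,f), (a,c,g), (a,e,b), (a,e,c), (a,e,f), … and 24 more.
Total: 36.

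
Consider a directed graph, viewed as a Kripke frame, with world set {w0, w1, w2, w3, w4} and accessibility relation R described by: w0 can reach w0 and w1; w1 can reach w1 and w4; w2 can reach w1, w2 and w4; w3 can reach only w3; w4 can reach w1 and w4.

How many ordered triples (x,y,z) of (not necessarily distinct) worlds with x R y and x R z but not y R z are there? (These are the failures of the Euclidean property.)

3

Enumerating: (w0,w1,w0), (w2,w1,w2), (w2,w4,w2).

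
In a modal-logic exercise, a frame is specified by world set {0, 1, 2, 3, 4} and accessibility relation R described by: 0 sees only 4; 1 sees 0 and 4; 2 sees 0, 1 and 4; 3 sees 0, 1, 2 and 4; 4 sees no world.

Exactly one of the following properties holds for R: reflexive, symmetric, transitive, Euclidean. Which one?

transitive

Reflexive: no — 0 is not related to itself.
Symmetric: no — 0 R 4 but not 4 R 0.
Transitive: yes — every two-step R-path is closed by a direct edge.
Euclidean: no — 1 R 4 and 1 R 0, but not 4 R 0.
Only transitive holds.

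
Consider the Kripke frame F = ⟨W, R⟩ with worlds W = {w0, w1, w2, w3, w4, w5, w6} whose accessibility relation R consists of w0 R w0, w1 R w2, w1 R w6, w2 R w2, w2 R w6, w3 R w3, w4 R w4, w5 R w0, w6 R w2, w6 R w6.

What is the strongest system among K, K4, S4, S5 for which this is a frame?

K4

Transitive (axiom 4): yes — every two-step R-path is closed by a direct edge.
Reflexive (axiom T): no — w1 is not related to itself.
Euclidean (axiom 5): yes — any two successors of a common world are R-related.
So F validates K, K4; S4 would additionally require R to be reflexive. The strongest is K4.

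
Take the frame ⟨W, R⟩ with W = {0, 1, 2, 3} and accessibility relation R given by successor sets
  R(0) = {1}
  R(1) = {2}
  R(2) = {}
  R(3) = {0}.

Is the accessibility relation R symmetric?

Symmetric: no — 0 R 1 but not 1 R 0.

No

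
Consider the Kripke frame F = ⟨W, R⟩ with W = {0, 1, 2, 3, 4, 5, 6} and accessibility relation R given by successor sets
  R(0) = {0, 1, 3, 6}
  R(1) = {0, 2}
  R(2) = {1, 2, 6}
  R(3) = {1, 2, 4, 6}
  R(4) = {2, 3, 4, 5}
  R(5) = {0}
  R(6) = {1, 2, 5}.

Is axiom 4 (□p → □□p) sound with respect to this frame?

No

The schema 4 characterises exactly the transitive frames.
Transitive: no — 0 R 1 and 1 R 2, but not 0 R 2.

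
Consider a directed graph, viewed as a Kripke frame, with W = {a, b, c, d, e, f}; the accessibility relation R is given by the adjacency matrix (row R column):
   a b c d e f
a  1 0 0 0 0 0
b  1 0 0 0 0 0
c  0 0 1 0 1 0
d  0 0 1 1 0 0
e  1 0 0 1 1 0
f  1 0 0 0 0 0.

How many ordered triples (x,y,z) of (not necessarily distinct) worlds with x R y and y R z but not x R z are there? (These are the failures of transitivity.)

4

Enumerating: (c,e,a), (c,e,d), (d,c,e), (e,d,c).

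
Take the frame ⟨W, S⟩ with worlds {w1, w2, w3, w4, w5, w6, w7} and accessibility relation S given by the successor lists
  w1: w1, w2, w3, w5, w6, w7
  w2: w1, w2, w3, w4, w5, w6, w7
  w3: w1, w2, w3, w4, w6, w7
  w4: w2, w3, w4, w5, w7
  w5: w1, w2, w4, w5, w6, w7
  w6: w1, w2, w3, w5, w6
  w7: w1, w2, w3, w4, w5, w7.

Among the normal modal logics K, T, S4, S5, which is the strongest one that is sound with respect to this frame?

Reflexive (axiom T): yes — every world is S-related to itself.
Transitive (axiom 4): no — w1 S w2 and w2 S w4, but not w1 S w4.
Euclidean (axiom 5): no — w1 S w3 and w1 S w5, but not w3 S w5.
So F validates K, T; S4 would additionally require S to be transitive. The strongest is T.

T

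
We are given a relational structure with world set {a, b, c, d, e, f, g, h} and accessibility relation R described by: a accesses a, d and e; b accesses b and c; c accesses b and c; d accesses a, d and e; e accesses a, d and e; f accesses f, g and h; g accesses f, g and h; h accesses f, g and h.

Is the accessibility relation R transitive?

Transitive: yes — every two-step R-path is closed by a direct edge.

Yes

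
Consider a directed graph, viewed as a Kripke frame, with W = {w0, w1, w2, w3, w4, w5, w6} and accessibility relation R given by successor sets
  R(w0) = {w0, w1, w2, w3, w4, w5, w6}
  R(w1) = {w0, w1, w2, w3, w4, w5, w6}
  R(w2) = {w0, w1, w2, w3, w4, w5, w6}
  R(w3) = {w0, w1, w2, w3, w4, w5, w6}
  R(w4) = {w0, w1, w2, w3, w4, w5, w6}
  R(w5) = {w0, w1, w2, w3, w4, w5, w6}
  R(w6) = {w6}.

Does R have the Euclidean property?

Euclidean: no — w0 R w6 and w0 R w1, but not w6 R w1.

No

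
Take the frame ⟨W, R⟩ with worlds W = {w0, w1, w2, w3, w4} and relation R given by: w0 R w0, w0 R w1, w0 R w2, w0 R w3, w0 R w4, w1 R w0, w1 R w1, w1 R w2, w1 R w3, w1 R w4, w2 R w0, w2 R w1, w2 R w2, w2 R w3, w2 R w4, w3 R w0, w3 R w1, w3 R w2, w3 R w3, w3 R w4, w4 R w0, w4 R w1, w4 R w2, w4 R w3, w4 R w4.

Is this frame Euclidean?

Euclidean: yes — any two successors of a common world are R-related.

Yes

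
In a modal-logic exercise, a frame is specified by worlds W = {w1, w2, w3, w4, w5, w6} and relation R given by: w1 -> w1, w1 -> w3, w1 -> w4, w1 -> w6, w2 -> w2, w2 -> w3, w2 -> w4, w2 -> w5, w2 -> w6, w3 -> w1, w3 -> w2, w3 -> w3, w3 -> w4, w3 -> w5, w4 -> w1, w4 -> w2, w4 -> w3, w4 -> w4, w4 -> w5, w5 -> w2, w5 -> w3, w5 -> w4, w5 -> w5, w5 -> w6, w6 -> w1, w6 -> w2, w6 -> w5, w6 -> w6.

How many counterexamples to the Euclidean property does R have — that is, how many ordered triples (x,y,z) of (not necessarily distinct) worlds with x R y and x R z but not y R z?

24

Enumerating: (w1,w3,w6), (w1,w4,w6), (w1,w6,w3), (w1,w6,w4), (w2,w3,w6), (w2,w4,w6), (w2,w6,w3), (w2,w6,w4), (w3,w1,w2), (w3,w1,w5), (w3,w2,w1), (w3,w5,w1), … and 12 more.
Total: 24.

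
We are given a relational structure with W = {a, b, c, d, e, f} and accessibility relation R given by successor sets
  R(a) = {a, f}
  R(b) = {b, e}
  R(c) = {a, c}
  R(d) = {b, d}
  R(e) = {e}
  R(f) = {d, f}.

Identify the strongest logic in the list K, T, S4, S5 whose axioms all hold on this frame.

T

Reflexive (axiom T): yes — every world is R-related to itself.
Transitive (axiom 4): no — a R f and f R d, but not a R d.
Euclidean (axiom 5): no — a R f and a R a, but not f R a.
So F validates K, T; S4 would additionally require R to be transitive. The strongest is T.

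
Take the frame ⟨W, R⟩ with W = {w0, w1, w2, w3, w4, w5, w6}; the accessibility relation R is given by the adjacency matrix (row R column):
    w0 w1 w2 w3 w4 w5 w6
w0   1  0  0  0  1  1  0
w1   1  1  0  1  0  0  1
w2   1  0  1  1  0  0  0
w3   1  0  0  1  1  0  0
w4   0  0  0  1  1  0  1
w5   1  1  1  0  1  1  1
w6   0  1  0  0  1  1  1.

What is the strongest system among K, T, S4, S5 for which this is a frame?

T

Reflexive (axiom T): yes — every world is R-related to itself.
Transitive (axiom 4): no — w0 R w4 and w4 R w3, but not w0 R w3.
Euclidean (axiom 5): no — w0 R w4 and w0 R w5, but not w4 R w5.
So F validates K, T; S4 would additionally require R to be transitive. The strongest is T.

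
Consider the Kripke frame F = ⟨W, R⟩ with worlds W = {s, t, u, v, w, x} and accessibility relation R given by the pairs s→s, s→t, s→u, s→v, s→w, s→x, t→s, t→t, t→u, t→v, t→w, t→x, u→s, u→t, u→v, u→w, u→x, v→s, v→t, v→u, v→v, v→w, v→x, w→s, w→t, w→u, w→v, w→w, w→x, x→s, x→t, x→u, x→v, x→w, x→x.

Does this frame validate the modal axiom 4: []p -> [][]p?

By correspondence theory, 4 is valid on a frame iff R is transitive.
Transitive: no — u R s and s R u, but not u R u.

No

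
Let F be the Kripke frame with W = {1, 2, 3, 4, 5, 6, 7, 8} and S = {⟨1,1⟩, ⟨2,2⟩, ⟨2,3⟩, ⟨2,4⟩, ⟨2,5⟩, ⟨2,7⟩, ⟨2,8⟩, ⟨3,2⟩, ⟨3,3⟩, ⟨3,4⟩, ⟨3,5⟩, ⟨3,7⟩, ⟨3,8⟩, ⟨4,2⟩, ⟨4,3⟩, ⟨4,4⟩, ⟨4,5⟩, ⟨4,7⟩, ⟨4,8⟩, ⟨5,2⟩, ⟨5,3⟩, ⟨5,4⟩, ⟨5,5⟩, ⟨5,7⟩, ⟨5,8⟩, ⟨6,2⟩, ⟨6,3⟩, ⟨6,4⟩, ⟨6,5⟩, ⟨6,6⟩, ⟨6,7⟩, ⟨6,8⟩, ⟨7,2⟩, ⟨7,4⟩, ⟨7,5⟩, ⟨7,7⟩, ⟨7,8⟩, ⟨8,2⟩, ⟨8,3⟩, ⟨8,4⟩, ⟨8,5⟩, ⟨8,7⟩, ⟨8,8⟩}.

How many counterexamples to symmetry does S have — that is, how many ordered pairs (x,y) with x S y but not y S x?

7

Enumerating: (3,7), (6,2), (6,3), (6,4), (6,5), (6,7), (6,8).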